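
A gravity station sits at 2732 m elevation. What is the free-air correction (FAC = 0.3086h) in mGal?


FAC = 0.3086 * h
= 0.3086 * 2732
= 843.0952 mGal

843.0952


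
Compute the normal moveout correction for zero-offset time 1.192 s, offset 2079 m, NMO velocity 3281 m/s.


x/Vnmo = 2079/3281 = 0.633648
(x/Vnmo)^2 = 0.40151
t0^2 = 1.420864
sqrt(1.420864 + 0.40151) = 1.349953
dt = 1.349953 - 1.192 = 0.157953

0.157953


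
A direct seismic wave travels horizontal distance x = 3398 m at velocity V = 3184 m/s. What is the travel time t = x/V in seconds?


t = x / V
= 3398 / 3184
= 1.0672 s

1.0672


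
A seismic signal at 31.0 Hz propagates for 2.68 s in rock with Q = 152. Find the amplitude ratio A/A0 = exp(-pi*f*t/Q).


pi*f*t/Q = pi*31.0*2.68/152 = 1.717128
A/A0 = exp(-1.717128) = 0.179581

0.179581


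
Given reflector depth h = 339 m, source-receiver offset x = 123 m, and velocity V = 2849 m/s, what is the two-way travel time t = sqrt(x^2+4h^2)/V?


x^2 + 4h^2 = 123^2 + 4*339^2 = 15129 + 459684 = 474813
sqrt(474813) = 689.0668
t = 689.0668 / 2849 = 0.2419 s

0.2419


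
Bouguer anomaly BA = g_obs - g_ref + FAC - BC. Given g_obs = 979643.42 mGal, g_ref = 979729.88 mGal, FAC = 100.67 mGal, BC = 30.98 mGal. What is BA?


BA = g_obs - g_ref + FAC - BC
= 979643.42 - 979729.88 + 100.67 - 30.98
= -16.77 mGal

-16.77


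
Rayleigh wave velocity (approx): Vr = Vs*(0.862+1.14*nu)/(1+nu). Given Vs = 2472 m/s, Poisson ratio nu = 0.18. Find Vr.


Numerator factor = 0.862 + 1.14*0.18 = 1.0672
Denominator = 1 + 0.18 = 1.18
Vr = 2472 * 1.0672 / 1.18 = 2235.69 m/s

2235.69


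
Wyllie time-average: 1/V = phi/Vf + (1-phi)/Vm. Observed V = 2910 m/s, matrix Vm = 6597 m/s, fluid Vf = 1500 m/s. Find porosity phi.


1/V - 1/Vm = 1/2910 - 1/6597 = 0.00019206
1/Vf - 1/Vm = 1/1500 - 1/6597 = 0.00051508
phi = 0.00019206 / 0.00051508 = 0.3729

0.3729


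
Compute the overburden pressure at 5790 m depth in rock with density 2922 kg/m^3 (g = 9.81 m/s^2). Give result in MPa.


P = rho * g * z / 1e6
= 2922 * 9.81 * 5790 / 1e6
= 165969307.8 / 1e6
= 165.9693 MPa

165.9693


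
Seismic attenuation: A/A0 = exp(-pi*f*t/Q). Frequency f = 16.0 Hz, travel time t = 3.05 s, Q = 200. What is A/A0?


pi*f*t/Q = pi*16.0*3.05/200 = 0.766549
A/A0 = exp(-0.766549) = 0.464614

0.464614


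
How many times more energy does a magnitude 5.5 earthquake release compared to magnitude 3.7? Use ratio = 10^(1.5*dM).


M2 - M1 = 5.5 - 3.7 = 1.8
1.5 * 1.8 = 2.7
ratio = 10^2.7 = 501.19

501.19


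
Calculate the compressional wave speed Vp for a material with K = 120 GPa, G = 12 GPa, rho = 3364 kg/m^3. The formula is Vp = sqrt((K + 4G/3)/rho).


First compute the effective modulus:
K + 4G/3 = 120e9 + 4*12e9/3 = 136000000000.0 Pa
Then divide by density:
136000000000.0 / 3364 = 40428061.8312 Pa/(kg/m^3)
Take the square root:
Vp = sqrt(40428061.8312) = 6358.31 m/s

6358.31


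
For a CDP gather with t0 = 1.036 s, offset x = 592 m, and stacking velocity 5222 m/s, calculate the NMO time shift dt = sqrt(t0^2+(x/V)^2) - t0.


x/Vnmo = 592/5222 = 0.113367
(x/Vnmo)^2 = 0.012852
t0^2 = 1.073296
sqrt(1.073296 + 0.012852) = 1.042184
dt = 1.042184 - 1.036 = 0.006184

0.006184


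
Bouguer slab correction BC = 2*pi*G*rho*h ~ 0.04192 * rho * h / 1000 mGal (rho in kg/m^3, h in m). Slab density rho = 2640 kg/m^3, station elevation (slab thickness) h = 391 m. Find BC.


BC = 0.04192 * rho * h / 1000
= 0.04192 * 2640 * 391 / 1000
= 43.2715 mGal

43.2715


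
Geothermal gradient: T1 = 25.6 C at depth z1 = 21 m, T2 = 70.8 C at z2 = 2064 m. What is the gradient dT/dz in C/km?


dT = 70.8 - 25.6 = 45.2 C
dz = 2064 - 21 = 2043 m
gradient = dT/dz * 1000 = 45.2/2043 * 1000 = 22.1243 C/km

22.1243


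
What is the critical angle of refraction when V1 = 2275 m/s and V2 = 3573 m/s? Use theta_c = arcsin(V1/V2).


V1/V2 = 2275/3573 = 0.63672
theta_c = arcsin(0.63672) = 39.5477 degrees

39.5477


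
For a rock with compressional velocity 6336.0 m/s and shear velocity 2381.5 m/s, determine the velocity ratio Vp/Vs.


Vp/Vs = 6336.0 / 2381.5
= 2.6605

2.6605


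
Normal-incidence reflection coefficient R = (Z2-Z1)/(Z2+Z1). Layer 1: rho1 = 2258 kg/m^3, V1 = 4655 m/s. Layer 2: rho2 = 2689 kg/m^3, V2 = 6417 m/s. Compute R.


Z1 = 2258 * 4655 = 10510990
Z2 = 2689 * 6417 = 17255313
R = (17255313 - 10510990) / (17255313 + 10510990) = 6744323 / 27766303 = 0.2429

0.2429


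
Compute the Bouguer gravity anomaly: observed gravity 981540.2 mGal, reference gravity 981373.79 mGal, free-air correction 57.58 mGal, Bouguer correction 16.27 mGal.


BA = g_obs - g_ref + FAC - BC
= 981540.2 - 981373.79 + 57.58 - 16.27
= 207.72 mGal

207.72


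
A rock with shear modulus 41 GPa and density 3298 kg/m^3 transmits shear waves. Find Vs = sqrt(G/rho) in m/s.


Convert G to Pa: G = 41e9 Pa
Compute G/rho = 41e9 / 3298 = 12431776.8344
Vs = sqrt(12431776.8344) = 3525.87 m/s

3525.87


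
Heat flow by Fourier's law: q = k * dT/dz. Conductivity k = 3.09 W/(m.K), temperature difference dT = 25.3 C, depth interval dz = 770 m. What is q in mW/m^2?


q = k * dT / dz * 1000
= 3.09 * 25.3 / 770 * 1000
= 0.101529 * 1000
= 101.5286 mW/m^2

101.5286


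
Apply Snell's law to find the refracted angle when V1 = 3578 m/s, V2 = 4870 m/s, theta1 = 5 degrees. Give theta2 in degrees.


sin(theta1) = sin(5 deg) = 0.087156
sin(theta2) = V2/V1 * sin(theta1) = 4870/3578 * 0.087156 = 0.118627
theta2 = arcsin(0.118627) = 6.8129 degrees

6.8129


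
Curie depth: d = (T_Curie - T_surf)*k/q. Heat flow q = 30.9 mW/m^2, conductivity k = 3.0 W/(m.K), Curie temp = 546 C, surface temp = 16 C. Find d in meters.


T_Curie - T_surf = 546 - 16 = 530 C
Convert q to W/m^2: 30.9 mW/m^2 = 0.0309 W/m^2
d = 530 * 3.0 / 0.0309 = 51456.31 m

51456.31


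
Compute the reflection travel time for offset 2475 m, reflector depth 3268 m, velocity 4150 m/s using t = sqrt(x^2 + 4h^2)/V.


x^2 + 4h^2 = 2475^2 + 4*3268^2 = 6125625 + 42719296 = 48844921
sqrt(48844921) = 6988.9142
t = 6988.9142 / 4150 = 1.6841 s

1.6841


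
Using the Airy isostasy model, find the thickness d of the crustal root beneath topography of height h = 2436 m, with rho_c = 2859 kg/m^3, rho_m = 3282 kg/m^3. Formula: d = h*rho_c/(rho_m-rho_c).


rho_m - rho_c = 3282 - 2859 = 423
d = 2436 * 2859 / 423
= 6964524 / 423
= 16464.6 m

16464.6


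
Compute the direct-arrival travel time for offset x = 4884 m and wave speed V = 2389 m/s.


t = x / V
= 4884 / 2389
= 2.0444 s

2.0444


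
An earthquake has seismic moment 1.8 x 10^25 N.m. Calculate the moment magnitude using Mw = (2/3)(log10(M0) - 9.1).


log10(M0) = log10(1.8 x 10^25) = 25.2553
Mw = 2/3 * (25.2553 - 9.1)
= 2/3 * 16.1553
= 10.77

10.77


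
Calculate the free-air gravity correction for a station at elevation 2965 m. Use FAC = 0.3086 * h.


FAC = 0.3086 * h
= 0.3086 * 2965
= 914.999 mGal

914.999


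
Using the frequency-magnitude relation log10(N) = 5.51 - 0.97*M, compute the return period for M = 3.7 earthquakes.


log10(N) = 5.51 - 0.97*3.7 = 1.921
N = 10^1.921 = 83.368118
T = 1/N = 1/83.368118 = 0.012 years

0.012


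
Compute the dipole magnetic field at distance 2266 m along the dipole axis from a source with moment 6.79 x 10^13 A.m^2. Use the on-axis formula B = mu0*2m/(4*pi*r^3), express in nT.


m = 6.79 x 10^13 = 67900000000000 A.m^2
2m = 135800000000000 A.m^2
r^3 = 2266^3 = 11635357096
B = (4pi*10^-7) * 135800000000000 / (4*pi * 11635357096) * 1e9
= 170651312.942998 / 146214209498.75 * 1e9
= 1167132.2064 nT

1167132.2064


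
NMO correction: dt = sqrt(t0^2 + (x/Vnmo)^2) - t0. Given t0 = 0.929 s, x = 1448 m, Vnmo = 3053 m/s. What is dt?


x/Vnmo = 1448/3053 = 0.474288
(x/Vnmo)^2 = 0.224949
t0^2 = 0.863041
sqrt(0.863041 + 0.224949) = 1.043067
dt = 1.043067 - 0.929 = 0.114067

0.114067


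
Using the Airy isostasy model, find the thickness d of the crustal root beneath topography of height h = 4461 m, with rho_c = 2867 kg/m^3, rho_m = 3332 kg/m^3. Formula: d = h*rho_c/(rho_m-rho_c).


rho_m - rho_c = 3332 - 2867 = 465
d = 4461 * 2867 / 465
= 12789687 / 465
= 27504.7 m

27504.7


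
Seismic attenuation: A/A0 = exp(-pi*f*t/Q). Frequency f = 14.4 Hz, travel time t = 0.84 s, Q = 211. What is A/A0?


pi*f*t/Q = pi*14.4*0.84/211 = 0.180098
A/A0 = exp(-0.180098) = 0.835188

0.835188


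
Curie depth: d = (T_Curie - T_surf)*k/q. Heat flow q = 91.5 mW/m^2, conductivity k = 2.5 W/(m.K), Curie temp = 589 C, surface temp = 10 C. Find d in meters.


T_Curie - T_surf = 589 - 10 = 579 C
Convert q to W/m^2: 91.5 mW/m^2 = 0.0915 W/m^2
d = 579 * 2.5 / 0.0915 = 15819.67 m

15819.67


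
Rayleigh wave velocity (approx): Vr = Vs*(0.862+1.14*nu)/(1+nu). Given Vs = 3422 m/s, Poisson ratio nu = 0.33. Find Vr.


Numerator factor = 0.862 + 1.14*0.33 = 1.2382
Denominator = 1 + 0.33 = 1.33
Vr = 3422 * 1.2382 / 1.33 = 3185.8 m/s

3185.8


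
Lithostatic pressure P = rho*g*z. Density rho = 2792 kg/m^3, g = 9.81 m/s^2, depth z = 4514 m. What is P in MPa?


P = rho * g * z / 1e6
= 2792 * 9.81 * 4514 / 1e6
= 123636293.28 / 1e6
= 123.6363 MPa

123.6363


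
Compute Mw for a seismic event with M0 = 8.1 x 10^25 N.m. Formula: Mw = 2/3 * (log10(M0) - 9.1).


log10(M0) = log10(8.1 x 10^25) = 25.9085
Mw = 2/3 * (25.9085 - 9.1)
= 2/3 * 16.8085
= 11.21

11.21


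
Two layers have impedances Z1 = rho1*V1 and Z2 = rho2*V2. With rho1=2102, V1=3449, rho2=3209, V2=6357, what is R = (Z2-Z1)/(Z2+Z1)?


Z1 = 2102 * 3449 = 7249798
Z2 = 3209 * 6357 = 20399613
R = (20399613 - 7249798) / (20399613 + 7249798) = 13149815 / 27649411 = 0.4756

0.4756


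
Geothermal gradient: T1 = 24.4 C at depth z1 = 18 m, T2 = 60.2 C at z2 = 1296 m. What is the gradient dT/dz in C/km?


dT = 60.2 - 24.4 = 35.8 C
dz = 1296 - 18 = 1278 m
gradient = dT/dz * 1000 = 35.8/1278 * 1000 = 28.0125 C/km

28.0125


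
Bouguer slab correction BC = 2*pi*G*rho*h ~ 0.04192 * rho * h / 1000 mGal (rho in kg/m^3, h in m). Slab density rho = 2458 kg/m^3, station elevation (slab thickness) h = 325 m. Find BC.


BC = 0.04192 * rho * h / 1000
= 0.04192 * 2458 * 325 / 1000
= 33.4878 mGal

33.4878


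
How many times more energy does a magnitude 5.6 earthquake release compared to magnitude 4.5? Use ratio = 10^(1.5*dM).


M2 - M1 = 5.6 - 4.5 = 1.1
1.5 * 1.1 = 1.65
ratio = 10^1.65 = 44.67

44.67


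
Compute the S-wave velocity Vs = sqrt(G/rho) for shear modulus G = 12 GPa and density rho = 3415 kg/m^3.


Convert G to Pa: G = 12e9 Pa
Compute G/rho = 12e9 / 3415 = 3513909.224
Vs = sqrt(3513909.224) = 1874.54 m/s

1874.54


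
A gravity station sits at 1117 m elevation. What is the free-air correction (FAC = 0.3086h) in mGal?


FAC = 0.3086 * h
= 0.3086 * 1117
= 344.7062 mGal

344.7062


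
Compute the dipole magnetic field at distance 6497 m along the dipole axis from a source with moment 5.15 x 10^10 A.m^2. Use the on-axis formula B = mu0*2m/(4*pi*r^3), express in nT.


m = 5.15 x 10^10 = 51500000000 A.m^2
2m = 103000000000 A.m^2
r^3 = 6497^3 = 274244925473
B = (4pi*10^-7) * 103000000000 / (4*pi * 274244925473) * 1e9
= 129433.617328 / 3446263372601.03 * 1e9
= 37.5577 nT

37.5577


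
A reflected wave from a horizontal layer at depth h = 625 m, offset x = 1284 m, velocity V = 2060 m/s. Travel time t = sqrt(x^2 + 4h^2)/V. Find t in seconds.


x^2 + 4h^2 = 1284^2 + 4*625^2 = 1648656 + 1562500 = 3211156
sqrt(3211156) = 1791.9699
t = 1791.9699 / 2060 = 0.8699 s

0.8699


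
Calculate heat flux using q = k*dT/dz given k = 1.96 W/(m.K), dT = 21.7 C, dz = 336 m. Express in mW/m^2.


q = k * dT / dz * 1000
= 1.96 * 21.7 / 336 * 1000
= 0.126583 * 1000
= 126.5833 mW/m^2

126.5833


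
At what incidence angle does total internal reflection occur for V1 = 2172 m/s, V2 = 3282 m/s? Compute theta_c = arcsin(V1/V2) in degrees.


V1/V2 = 2172/3282 = 0.661792
theta_c = arcsin(0.661792) = 41.4367 degrees

41.4367


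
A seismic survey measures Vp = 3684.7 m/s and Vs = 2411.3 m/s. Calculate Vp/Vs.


Vp/Vs = 3684.7 / 2411.3
= 1.5281

1.5281


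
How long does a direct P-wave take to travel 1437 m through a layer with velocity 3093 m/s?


t = x / V
= 1437 / 3093
= 0.4646 s

0.4646


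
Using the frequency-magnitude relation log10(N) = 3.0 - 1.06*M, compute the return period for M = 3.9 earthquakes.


log10(N) = 3.0 - 1.06*3.9 = -1.134
N = 10^-1.134 = 0.073451
T = 1/N = 1/0.073451 = 13.6144 years

13.6144


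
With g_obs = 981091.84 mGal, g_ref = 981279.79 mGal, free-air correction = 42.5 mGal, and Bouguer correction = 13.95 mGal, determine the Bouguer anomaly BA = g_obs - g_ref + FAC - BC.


BA = g_obs - g_ref + FAC - BC
= 981091.84 - 981279.79 + 42.5 - 13.95
= -159.4 mGal

-159.4


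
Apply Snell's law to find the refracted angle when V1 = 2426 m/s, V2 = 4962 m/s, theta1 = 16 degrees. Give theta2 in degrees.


sin(theta1) = sin(16 deg) = 0.275637
sin(theta2) = V2/V1 * sin(theta1) = 4962/2426 * 0.275637 = 0.563773
theta2 = arcsin(0.563773) = 34.3171 degrees

34.3171


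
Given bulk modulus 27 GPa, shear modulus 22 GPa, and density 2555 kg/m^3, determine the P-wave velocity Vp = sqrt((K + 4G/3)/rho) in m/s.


First compute the effective modulus:
K + 4G/3 = 27e9 + 4*22e9/3 = 56333333333.33 Pa
Then divide by density:
56333333333.33 / 2555 = 22048271.3633 Pa/(kg/m^3)
Take the square root:
Vp = sqrt(22048271.3633) = 4695.56 m/s

4695.56


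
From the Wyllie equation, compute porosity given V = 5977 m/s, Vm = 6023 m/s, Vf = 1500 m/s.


1/V - 1/Vm = 1/5977 - 1/6023 = 1.28e-06
1/Vf - 1/Vm = 1/1500 - 1/6023 = 0.00050064
phi = 1.28e-06 / 0.00050064 = 0.0026

0.0026


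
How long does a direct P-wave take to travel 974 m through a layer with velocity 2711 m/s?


t = x / V
= 974 / 2711
= 0.3593 s

0.3593


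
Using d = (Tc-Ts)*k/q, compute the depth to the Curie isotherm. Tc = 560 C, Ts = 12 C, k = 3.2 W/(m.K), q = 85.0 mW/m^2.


T_Curie - T_surf = 560 - 12 = 548 C
Convert q to W/m^2: 85.0 mW/m^2 = 0.085 W/m^2
d = 548 * 3.2 / 0.085 = 20630.59 m

20630.59


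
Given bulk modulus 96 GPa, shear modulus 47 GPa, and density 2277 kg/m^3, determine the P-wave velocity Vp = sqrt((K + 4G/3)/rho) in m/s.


First compute the effective modulus:
K + 4G/3 = 96e9 + 4*47e9/3 = 158666666666.67 Pa
Then divide by density:
158666666666.67 / 2277 = 69682330.5519 Pa/(kg/m^3)
Take the square root:
Vp = sqrt(69682330.5519) = 8347.59 m/s

8347.59


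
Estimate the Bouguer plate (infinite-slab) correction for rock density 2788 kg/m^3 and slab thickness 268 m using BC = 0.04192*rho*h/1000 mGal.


BC = 0.04192 * rho * h / 1000
= 0.04192 * 2788 * 268 / 1000
= 31.322 mGal

31.322


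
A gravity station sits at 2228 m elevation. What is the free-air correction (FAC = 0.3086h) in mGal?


FAC = 0.3086 * h
= 0.3086 * 2228
= 687.5608 mGal

687.5608


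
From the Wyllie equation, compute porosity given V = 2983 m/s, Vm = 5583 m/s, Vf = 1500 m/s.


1/V - 1/Vm = 1/2983 - 1/5583 = 0.00015612
1/Vf - 1/Vm = 1/1500 - 1/5583 = 0.00048755
phi = 0.00015612 / 0.00048755 = 0.3202

0.3202


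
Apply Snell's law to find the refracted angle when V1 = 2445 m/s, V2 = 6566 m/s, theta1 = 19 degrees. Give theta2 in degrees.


sin(theta1) = sin(19 deg) = 0.325568
sin(theta2) = V2/V1 * sin(theta1) = 6566/2445 * 0.325568 = 0.874307
theta2 = arcsin(0.874307) = 60.9631 degrees

60.9631


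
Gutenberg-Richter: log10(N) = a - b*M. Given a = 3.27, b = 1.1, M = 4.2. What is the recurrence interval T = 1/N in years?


log10(N) = 3.27 - 1.1*4.2 = -1.35
N = 10^-1.35 = 0.044668
T = 1/N = 1/0.044668 = 22.3872 years

22.3872


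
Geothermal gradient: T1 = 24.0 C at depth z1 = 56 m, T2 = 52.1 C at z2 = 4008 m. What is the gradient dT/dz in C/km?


dT = 52.1 - 24.0 = 28.1 C
dz = 4008 - 56 = 3952 m
gradient = dT/dz * 1000 = 28.1/3952 * 1000 = 7.1103 C/km

7.1103


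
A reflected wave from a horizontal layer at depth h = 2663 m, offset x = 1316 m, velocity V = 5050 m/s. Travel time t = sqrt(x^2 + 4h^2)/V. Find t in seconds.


x^2 + 4h^2 = 1316^2 + 4*2663^2 = 1731856 + 28366276 = 30098132
sqrt(30098132) = 5486.1764
t = 5486.1764 / 5050 = 1.0864 s

1.0864


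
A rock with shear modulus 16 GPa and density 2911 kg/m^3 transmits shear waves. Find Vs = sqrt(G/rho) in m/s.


Convert G to Pa: G = 16e9 Pa
Compute G/rho = 16e9 / 2911 = 5496392.9921
Vs = sqrt(5496392.9921) = 2344.44 m/s

2344.44


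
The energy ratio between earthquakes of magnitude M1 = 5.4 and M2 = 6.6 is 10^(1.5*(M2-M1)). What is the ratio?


M2 - M1 = 6.6 - 5.4 = 1.2
1.5 * 1.2 = 1.8
ratio = 10^1.8 = 63.1

63.1


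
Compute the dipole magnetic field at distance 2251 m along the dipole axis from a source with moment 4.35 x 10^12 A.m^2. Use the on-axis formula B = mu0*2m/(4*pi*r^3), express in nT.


m = 4.35 x 10^12 = 4350000000000 A.m^2
2m = 8700000000000 A.m^2
r^3 = 2251^3 = 11405819251
B = (4pi*10^-7) * 8700000000000 / (4*pi * 11405819251) * 1e9
= 10932742.434492 / 143329751868.46 * 1e9
= 76276.8531 nT

76276.8531


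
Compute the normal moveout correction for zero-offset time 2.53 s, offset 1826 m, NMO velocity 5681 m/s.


x/Vnmo = 1826/5681 = 0.321422
(x/Vnmo)^2 = 0.103312
t0^2 = 6.4009
sqrt(6.4009 + 0.103312) = 2.550336
dt = 2.550336 - 2.53 = 0.020336

0.020336


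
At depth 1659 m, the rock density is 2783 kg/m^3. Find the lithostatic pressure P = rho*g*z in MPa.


P = rho * g * z / 1e6
= 2783 * 9.81 * 1659 / 1e6
= 45292740.57 / 1e6
= 45.2927 MPa

45.2927


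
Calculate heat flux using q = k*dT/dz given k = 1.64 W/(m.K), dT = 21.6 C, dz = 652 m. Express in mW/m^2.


q = k * dT / dz * 1000
= 1.64 * 21.6 / 652 * 1000
= 0.054331 * 1000
= 54.3313 mW/m^2

54.3313


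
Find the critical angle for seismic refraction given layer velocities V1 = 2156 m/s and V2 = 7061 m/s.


V1/V2 = 2156/7061 = 0.305339
theta_c = arcsin(0.305339) = 17.7786 degrees

17.7786


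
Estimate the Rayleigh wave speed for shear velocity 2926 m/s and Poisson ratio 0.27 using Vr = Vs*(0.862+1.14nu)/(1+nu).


Numerator factor = 0.862 + 1.14*0.27 = 1.1698
Denominator = 1 + 0.27 = 1.27
Vr = 2926 * 1.1698 / 1.27 = 2695.15 m/s

2695.15


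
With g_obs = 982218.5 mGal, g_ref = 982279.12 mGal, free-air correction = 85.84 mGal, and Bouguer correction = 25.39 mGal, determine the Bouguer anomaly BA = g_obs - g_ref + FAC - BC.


BA = g_obs - g_ref + FAC - BC
= 982218.5 - 982279.12 + 85.84 - 25.39
= -0.17 mGal

-0.17


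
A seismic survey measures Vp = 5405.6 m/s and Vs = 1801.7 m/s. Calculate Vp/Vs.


Vp/Vs = 5405.6 / 1801.7
= 3.0003

3.0003


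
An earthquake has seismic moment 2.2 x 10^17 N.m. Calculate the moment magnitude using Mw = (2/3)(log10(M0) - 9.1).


log10(M0) = log10(2.2 x 10^17) = 17.3424
Mw = 2/3 * (17.3424 - 9.1)
= 2/3 * 8.2424
= 5.49

5.49


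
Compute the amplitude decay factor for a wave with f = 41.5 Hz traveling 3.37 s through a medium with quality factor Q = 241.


pi*f*t/Q = pi*41.5*3.37/241 = 1.823101
A/A0 = exp(-1.823101) = 0.161524

0.161524


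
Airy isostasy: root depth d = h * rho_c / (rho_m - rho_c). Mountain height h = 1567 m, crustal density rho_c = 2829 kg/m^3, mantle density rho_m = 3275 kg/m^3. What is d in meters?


rho_m - rho_c = 3275 - 2829 = 446
d = 1567 * 2829 / 446
= 4433043 / 446
= 9939.56 m

9939.56


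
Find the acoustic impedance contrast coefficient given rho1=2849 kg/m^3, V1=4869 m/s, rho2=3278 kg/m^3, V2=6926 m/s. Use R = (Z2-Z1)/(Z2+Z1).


Z1 = 2849 * 4869 = 13871781
Z2 = 3278 * 6926 = 22703428
R = (22703428 - 13871781) / (22703428 + 13871781) = 8831647 / 36575209 = 0.2415

0.2415


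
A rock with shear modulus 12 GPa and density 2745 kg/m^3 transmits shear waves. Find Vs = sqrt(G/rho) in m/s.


Convert G to Pa: G = 12e9 Pa
Compute G/rho = 12e9 / 2745 = 4371584.6995
Vs = sqrt(4371584.6995) = 2090.83 m/s

2090.83


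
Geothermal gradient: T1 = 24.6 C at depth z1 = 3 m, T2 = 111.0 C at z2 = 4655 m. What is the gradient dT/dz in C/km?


dT = 111.0 - 24.6 = 86.4 C
dz = 4655 - 3 = 4652 m
gradient = dT/dz * 1000 = 86.4/4652 * 1000 = 18.5727 C/km

18.5727


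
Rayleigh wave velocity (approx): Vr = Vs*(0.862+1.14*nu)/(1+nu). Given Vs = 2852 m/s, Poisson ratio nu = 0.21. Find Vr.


Numerator factor = 0.862 + 1.14*0.21 = 1.1014
Denominator = 1 + 0.21 = 1.21
Vr = 2852 * 1.1014 / 1.21 = 2596.03 m/s

2596.03


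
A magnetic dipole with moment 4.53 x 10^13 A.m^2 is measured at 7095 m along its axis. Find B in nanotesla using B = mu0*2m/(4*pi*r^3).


m = 4.53 x 10^13 = 45300000000000 A.m^2
2m = 90600000000000 A.m^2
r^3 = 7095^3 = 357155382375
B = (4pi*10^-7) * 90600000000000 / (4*pi * 357155382375) * 1e9
= 113851317.766094 / 4488146901837.41 * 1e9
= 25367.1104 nT

25367.1104


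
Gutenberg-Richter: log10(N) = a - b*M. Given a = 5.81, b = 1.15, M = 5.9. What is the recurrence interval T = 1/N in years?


log10(N) = 5.81 - 1.15*5.9 = -0.975
N = 10^-0.975 = 0.105925
T = 1/N = 1/0.105925 = 9.4406 years

9.4406


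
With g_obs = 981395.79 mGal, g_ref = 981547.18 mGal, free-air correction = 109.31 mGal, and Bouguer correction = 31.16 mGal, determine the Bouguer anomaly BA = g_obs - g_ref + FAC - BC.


BA = g_obs - g_ref + FAC - BC
= 981395.79 - 981547.18 + 109.31 - 31.16
= -73.24 mGal

-73.24


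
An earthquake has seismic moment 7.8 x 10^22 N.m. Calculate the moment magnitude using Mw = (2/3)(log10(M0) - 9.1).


log10(M0) = log10(7.8 x 10^22) = 22.8921
Mw = 2/3 * (22.8921 - 9.1)
= 2/3 * 13.7921
= 9.19

9.19


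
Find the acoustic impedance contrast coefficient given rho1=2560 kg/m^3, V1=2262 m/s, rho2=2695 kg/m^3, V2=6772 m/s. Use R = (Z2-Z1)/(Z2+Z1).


Z1 = 2560 * 2262 = 5790720
Z2 = 2695 * 6772 = 18250540
R = (18250540 - 5790720) / (18250540 + 5790720) = 12459820 / 24041260 = 0.5183

0.5183


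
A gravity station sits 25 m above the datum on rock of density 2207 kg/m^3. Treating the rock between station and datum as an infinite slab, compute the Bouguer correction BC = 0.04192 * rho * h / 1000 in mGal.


BC = 0.04192 * rho * h / 1000
= 0.04192 * 2207 * 25 / 1000
= 2.3129 mGal

2.3129


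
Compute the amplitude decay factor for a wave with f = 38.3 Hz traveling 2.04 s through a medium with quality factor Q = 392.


pi*f*t/Q = pi*38.3*2.04/392 = 0.626171
A/A0 = exp(-0.626171) = 0.534635

0.534635


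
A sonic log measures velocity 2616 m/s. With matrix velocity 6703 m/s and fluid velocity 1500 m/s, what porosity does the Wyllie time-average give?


1/V - 1/Vm = 1/2616 - 1/6703 = 0.00023308
1/Vf - 1/Vm = 1/1500 - 1/6703 = 0.00051748
phi = 0.00023308 / 0.00051748 = 0.4504

0.4504


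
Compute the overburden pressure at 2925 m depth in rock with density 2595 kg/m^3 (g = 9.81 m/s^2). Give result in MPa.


P = rho * g * z / 1e6
= 2595 * 9.81 * 2925 / 1e6
= 74461578.75 / 1e6
= 74.4616 MPa

74.4616


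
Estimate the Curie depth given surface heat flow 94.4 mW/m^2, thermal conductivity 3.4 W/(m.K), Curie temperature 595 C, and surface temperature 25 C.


T_Curie - T_surf = 595 - 25 = 570 C
Convert q to W/m^2: 94.4 mW/m^2 = 0.0944 W/m^2
d = 570 * 3.4 / 0.0944 = 20529.66 m

20529.66


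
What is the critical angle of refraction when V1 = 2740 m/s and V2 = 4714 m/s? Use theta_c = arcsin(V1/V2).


V1/V2 = 2740/4714 = 0.581247
theta_c = arcsin(0.581247) = 35.5383 degrees

35.5383


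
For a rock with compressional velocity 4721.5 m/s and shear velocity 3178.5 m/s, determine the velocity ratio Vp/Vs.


Vp/Vs = 4721.5 / 3178.5
= 1.4854

1.4854


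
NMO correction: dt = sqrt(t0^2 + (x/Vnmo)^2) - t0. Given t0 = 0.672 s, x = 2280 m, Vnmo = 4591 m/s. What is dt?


x/Vnmo = 2280/4591 = 0.496624
(x/Vnmo)^2 = 0.246635
t0^2 = 0.451584
sqrt(0.451584 + 0.246635) = 0.835595
dt = 0.835595 - 0.672 = 0.163595

0.163595


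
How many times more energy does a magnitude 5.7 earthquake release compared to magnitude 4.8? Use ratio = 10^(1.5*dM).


M2 - M1 = 5.7 - 4.8 = 0.9
1.5 * 0.9 = 1.35
ratio = 10^1.35 = 22.39

22.39


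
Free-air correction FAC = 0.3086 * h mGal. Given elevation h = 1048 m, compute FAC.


FAC = 0.3086 * h
= 0.3086 * 1048
= 323.4128 mGal

323.4128


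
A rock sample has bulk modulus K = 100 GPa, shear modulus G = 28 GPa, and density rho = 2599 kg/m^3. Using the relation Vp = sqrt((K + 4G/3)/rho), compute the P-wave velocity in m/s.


First compute the effective modulus:
K + 4G/3 = 100e9 + 4*28e9/3 = 137333333333.33 Pa
Then divide by density:
137333333333.33 / 2599 = 52840836.2191 Pa/(kg/m^3)
Take the square root:
Vp = sqrt(52840836.2191) = 7269.17 m/s

7269.17


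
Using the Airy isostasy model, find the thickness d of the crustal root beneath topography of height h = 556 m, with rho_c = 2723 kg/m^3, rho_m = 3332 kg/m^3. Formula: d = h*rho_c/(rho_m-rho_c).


rho_m - rho_c = 3332 - 2723 = 609
d = 556 * 2723 / 609
= 1513988 / 609
= 2486.02 m

2486.02


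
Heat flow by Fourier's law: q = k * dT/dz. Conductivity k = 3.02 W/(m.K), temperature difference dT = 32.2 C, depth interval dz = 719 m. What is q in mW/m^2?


q = k * dT / dz * 1000
= 3.02 * 32.2 / 719 * 1000
= 0.135249 * 1000
= 135.249 mW/m^2

135.249


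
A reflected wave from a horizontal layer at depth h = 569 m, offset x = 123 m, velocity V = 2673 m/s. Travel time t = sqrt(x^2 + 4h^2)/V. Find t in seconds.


x^2 + 4h^2 = 123^2 + 4*569^2 = 15129 + 1295044 = 1310173
sqrt(1310173) = 1144.6279
t = 1144.6279 / 2673 = 0.4282 s

0.4282


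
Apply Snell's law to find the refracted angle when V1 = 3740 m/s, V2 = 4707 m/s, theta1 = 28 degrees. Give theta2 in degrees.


sin(theta1) = sin(28 deg) = 0.469472
sin(theta2) = V2/V1 * sin(theta1) = 4707/3740 * 0.469472 = 0.590856
theta2 = arcsin(0.590856) = 36.2178 degrees

36.2178


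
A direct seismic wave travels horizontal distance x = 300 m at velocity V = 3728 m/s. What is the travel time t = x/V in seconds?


t = x / V
= 300 / 3728
= 0.0805 s

0.0805


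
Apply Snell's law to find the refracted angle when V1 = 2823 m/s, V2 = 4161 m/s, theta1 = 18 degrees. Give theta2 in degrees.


sin(theta1) = sin(18 deg) = 0.309017
sin(theta2) = V2/V1 * sin(theta1) = 4161/2823 * 0.309017 = 0.45548
theta2 = arcsin(0.45548) = 27.0958 degrees

27.0958


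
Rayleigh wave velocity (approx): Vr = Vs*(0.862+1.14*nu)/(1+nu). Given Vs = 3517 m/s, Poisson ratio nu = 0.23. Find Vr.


Numerator factor = 0.862 + 1.14*0.23 = 1.1242
Denominator = 1 + 0.23 = 1.23
Vr = 3517 * 1.1242 / 1.23 = 3214.48 m/s

3214.48


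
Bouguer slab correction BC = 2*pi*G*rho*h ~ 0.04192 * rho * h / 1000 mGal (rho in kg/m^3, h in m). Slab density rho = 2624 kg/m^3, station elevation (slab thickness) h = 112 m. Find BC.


BC = 0.04192 * rho * h / 1000
= 0.04192 * 2624 * 112 / 1000
= 12.3198 mGal

12.3198


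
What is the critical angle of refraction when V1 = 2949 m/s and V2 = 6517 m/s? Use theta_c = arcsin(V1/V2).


V1/V2 = 2949/6517 = 0.452509
theta_c = arcsin(0.452509) = 26.9048 degrees

26.9048


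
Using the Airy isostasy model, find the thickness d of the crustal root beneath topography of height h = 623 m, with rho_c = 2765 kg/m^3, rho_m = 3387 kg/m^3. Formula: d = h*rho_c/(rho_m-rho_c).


rho_m - rho_c = 3387 - 2765 = 622
d = 623 * 2765 / 622
= 1722595 / 622
= 2769.45 m

2769.45


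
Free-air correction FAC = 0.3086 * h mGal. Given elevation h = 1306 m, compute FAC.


FAC = 0.3086 * h
= 0.3086 * 1306
= 403.0316 mGal

403.0316


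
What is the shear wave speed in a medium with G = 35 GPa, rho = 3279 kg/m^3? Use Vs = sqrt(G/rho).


Convert G to Pa: G = 35e9 Pa
Compute G/rho = 35e9 / 3279 = 10673985.9713
Vs = sqrt(10673985.9713) = 3267.11 m/s

3267.11


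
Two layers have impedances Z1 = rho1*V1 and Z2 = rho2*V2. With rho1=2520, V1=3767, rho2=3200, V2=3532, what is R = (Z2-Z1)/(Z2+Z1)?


Z1 = 2520 * 3767 = 9492840
Z2 = 3200 * 3532 = 11302400
R = (11302400 - 9492840) / (11302400 + 9492840) = 1809560 / 20795240 = 0.087

0.087


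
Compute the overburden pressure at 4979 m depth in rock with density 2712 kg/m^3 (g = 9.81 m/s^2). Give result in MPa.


P = rho * g * z / 1e6
= 2712 * 9.81 * 4979 / 1e6
= 132464900.88 / 1e6
= 132.4649 MPa

132.4649


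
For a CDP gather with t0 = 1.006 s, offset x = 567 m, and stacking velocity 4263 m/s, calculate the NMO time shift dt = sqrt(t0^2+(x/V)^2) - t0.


x/Vnmo = 567/4263 = 0.133005
(x/Vnmo)^2 = 0.01769
t0^2 = 1.012036
sqrt(1.012036 + 0.01769) = 1.014754
dt = 1.014754 - 1.006 = 0.008754

0.008754


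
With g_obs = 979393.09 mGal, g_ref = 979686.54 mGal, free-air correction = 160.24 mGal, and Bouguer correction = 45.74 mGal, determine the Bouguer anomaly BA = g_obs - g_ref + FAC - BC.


BA = g_obs - g_ref + FAC - BC
= 979393.09 - 979686.54 + 160.24 - 45.74
= -178.95 mGal

-178.95


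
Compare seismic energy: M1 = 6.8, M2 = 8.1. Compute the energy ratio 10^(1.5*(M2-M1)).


M2 - M1 = 8.1 - 6.8 = 1.3
1.5 * 1.3 = 1.95
ratio = 10^1.95 = 89.13

89.13


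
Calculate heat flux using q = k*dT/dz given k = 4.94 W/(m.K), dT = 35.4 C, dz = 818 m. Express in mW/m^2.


q = k * dT / dz * 1000
= 4.94 * 35.4 / 818 * 1000
= 0.213785 * 1000
= 213.7848 mW/m^2

213.7848


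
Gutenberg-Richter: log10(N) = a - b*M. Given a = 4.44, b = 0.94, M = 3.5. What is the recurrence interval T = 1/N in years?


log10(N) = 4.44 - 0.94*3.5 = 1.15
N = 10^1.15 = 14.125375
T = 1/N = 1/14.125375 = 0.0708 years

0.0708


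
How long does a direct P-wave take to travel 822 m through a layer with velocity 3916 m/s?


t = x / V
= 822 / 3916
= 0.2099 s

0.2099


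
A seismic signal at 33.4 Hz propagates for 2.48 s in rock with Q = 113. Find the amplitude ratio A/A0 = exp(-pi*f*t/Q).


pi*f*t/Q = pi*33.4*2.48/113 = 2.302871
A/A0 = exp(-2.302871) = 0.099971

0.099971


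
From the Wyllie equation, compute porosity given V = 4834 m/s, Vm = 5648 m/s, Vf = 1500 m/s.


1/V - 1/Vm = 1/4834 - 1/5648 = 2.981e-05
1/Vf - 1/Vm = 1/1500 - 1/5648 = 0.00048961
phi = 2.981e-05 / 0.00048961 = 0.0609

0.0609


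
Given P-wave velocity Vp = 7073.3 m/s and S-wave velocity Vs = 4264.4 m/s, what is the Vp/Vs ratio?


Vp/Vs = 7073.3 / 4264.4
= 1.6587

1.6587


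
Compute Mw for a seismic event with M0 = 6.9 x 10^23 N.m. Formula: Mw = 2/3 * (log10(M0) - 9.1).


log10(M0) = log10(6.9 x 10^23) = 23.8388
Mw = 2/3 * (23.8388 - 9.1)
= 2/3 * 14.7388
= 9.83

9.83


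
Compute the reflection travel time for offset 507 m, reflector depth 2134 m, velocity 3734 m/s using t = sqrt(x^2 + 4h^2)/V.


x^2 + 4h^2 = 507^2 + 4*2134^2 = 257049 + 18215824 = 18472873
sqrt(18472873) = 4298.008
t = 4298.008 / 3734 = 1.151 s

1.151


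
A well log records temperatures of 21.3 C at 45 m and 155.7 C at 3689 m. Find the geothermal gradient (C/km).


dT = 155.7 - 21.3 = 134.4 C
dz = 3689 - 45 = 3644 m
gradient = dT/dz * 1000 = 134.4/3644 * 1000 = 36.8825 C/km

36.8825


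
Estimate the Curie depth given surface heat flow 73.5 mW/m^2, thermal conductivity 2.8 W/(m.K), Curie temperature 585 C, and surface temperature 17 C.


T_Curie - T_surf = 585 - 17 = 568 C
Convert q to W/m^2: 73.5 mW/m^2 = 0.0735 W/m^2
d = 568 * 2.8 / 0.0735 = 21638.1 m

21638.1


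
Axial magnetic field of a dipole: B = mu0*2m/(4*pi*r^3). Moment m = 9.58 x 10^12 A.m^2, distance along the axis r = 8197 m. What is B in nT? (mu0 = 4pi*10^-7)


m = 9.58 x 10^12 = 9580000000000 A.m^2
2m = 19160000000000 A.m^2
r^3 = 8197^3 = 550763061373
B = (4pi*10^-7) * 19160000000000 / (4*pi * 550763061373) * 1e9
= 24077166.097112 / 6921092749912.17 * 1e9
= 3478.8099 nT

3478.8099


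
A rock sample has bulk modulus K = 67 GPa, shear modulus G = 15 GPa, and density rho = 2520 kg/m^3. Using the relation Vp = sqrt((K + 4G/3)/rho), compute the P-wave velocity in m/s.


First compute the effective modulus:
K + 4G/3 = 67e9 + 4*15e9/3 = 87000000000.0 Pa
Then divide by density:
87000000000.0 / 2520 = 34523809.5238 Pa/(kg/m^3)
Take the square root:
Vp = sqrt(34523809.5238) = 5875.7 m/s

5875.7


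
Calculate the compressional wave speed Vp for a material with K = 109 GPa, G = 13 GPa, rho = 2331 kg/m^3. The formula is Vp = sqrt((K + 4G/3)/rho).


First compute the effective modulus:
K + 4G/3 = 109e9 + 4*13e9/3 = 126333333333.33 Pa
Then divide by density:
126333333333.33 / 2331 = 54197054.1971 Pa/(kg/m^3)
Take the square root:
Vp = sqrt(54197054.1971) = 7361.86 m/s

7361.86


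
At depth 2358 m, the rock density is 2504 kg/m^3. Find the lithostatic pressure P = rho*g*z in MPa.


P = rho * g * z / 1e6
= 2504 * 9.81 * 2358 / 1e6
= 57922477.92 / 1e6
= 57.9225 MPa

57.9225


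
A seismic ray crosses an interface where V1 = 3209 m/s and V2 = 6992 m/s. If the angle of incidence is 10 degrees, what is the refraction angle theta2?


sin(theta1) = sin(10 deg) = 0.173648
sin(theta2) = V2/V1 * sin(theta1) = 6992/3209 * 0.173648 = 0.378357
theta2 = arcsin(0.378357) = 22.232 degrees

22.232


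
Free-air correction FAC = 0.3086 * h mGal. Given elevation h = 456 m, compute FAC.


FAC = 0.3086 * h
= 0.3086 * 456
= 140.7216 mGal

140.7216


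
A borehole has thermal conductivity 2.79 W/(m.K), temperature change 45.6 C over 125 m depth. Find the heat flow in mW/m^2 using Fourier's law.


q = k * dT / dz * 1000
= 2.79 * 45.6 / 125 * 1000
= 1.017792 * 1000
= 1017.792 mW/m^2

1017.792


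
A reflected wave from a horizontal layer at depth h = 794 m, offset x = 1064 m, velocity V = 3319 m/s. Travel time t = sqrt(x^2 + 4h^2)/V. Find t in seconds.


x^2 + 4h^2 = 1064^2 + 4*794^2 = 1132096 + 2521744 = 3653840
sqrt(3653840) = 1911.502
t = 1911.502 / 3319 = 0.5759 s

0.5759


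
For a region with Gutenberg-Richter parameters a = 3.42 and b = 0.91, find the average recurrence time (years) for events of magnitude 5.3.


log10(N) = 3.42 - 0.91*5.3 = -1.403
N = 10^-1.403 = 0.039537
T = 1/N = 1/0.039537 = 25.293 years

25.293


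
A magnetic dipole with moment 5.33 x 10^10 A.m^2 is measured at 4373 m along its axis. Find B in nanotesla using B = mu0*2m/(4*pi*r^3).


m = 5.33 x 10^10 = 53300000000 A.m^2
2m = 106600000000 A.m^2
r^3 = 4373^3 = 83625443117
B = (4pi*10^-7) * 106600000000 / (4*pi * 83625443117) * 1e9
= 133957.510749 / 1050868310998.23 * 1e9
= 127.4732 nT

127.4732


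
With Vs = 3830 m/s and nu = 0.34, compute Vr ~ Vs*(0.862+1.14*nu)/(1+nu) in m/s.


Numerator factor = 0.862 + 1.14*0.34 = 1.2496
Denominator = 1 + 0.34 = 1.34
Vr = 3830 * 1.2496 / 1.34 = 3571.62 m/s

3571.62


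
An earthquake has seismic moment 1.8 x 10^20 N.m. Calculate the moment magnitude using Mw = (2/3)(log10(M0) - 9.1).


log10(M0) = log10(1.8 x 10^20) = 20.2553
Mw = 2/3 * (20.2553 - 9.1)
= 2/3 * 11.1553
= 7.44

7.44


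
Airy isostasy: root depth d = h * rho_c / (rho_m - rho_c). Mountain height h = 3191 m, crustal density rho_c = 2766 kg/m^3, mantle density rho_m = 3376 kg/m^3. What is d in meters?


rho_m - rho_c = 3376 - 2766 = 610
d = 3191 * 2766 / 610
= 8826306 / 610
= 14469.35 m

14469.35


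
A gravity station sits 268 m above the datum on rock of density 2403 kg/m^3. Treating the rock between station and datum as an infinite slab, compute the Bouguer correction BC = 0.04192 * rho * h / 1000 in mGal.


BC = 0.04192 * rho * h / 1000
= 0.04192 * 2403 * 268 / 1000
= 26.9966 mGal

26.9966


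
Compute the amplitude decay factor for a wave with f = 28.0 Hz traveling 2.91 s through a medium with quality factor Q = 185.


pi*f*t/Q = pi*28.0*2.91/185 = 1.383659
A/A0 = exp(-1.383659) = 0.25066

0.25066


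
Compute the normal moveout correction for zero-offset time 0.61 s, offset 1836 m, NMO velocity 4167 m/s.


x/Vnmo = 1836/4167 = 0.440605
(x/Vnmo)^2 = 0.194133
t0^2 = 0.3721
sqrt(0.3721 + 0.194133) = 0.752484
dt = 0.752484 - 0.61 = 0.142484

0.142484


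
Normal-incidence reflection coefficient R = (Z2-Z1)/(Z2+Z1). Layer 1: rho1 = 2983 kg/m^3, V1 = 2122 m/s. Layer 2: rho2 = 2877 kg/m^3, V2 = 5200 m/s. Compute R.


Z1 = 2983 * 2122 = 6329926
Z2 = 2877 * 5200 = 14960400
R = (14960400 - 6329926) / (14960400 + 6329926) = 8630474 / 21290326 = 0.4054

0.4054


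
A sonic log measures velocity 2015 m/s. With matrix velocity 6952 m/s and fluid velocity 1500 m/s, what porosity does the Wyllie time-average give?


1/V - 1/Vm = 1/2015 - 1/6952 = 0.00035243
1/Vf - 1/Vm = 1/1500 - 1/6952 = 0.00052282
phi = 0.00035243 / 0.00052282 = 0.6741

0.6741


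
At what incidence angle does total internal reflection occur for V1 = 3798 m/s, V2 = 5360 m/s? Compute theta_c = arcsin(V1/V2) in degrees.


V1/V2 = 3798/5360 = 0.708582
theta_c = arcsin(0.708582) = 45.1197 degrees

45.1197


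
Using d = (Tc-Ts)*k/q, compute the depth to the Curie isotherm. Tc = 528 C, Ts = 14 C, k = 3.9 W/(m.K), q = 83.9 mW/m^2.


T_Curie - T_surf = 528 - 14 = 514 C
Convert q to W/m^2: 83.9 mW/m^2 = 0.0839 W/m^2
d = 514 * 3.9 / 0.0839 = 23892.73 m

23892.73


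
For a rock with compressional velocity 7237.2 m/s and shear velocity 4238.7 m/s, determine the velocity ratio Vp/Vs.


Vp/Vs = 7237.2 / 4238.7
= 1.7074

1.7074


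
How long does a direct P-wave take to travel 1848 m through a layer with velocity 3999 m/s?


t = x / V
= 1848 / 3999
= 0.4621 s

0.4621


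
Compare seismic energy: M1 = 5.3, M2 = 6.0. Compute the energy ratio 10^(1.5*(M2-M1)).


M2 - M1 = 6.0 - 5.3 = 0.7
1.5 * 0.7 = 1.05
ratio = 10^1.05 = 11.22

11.22


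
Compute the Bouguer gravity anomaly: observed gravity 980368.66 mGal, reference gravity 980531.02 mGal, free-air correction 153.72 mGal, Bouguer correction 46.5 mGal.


BA = g_obs - g_ref + FAC - BC
= 980368.66 - 980531.02 + 153.72 - 46.5
= -55.14 mGal

-55.14


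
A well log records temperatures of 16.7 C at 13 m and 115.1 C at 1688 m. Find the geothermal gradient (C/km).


dT = 115.1 - 16.7 = 98.4 C
dz = 1688 - 13 = 1675 m
gradient = dT/dz * 1000 = 98.4/1675 * 1000 = 58.7463 C/km

58.7463


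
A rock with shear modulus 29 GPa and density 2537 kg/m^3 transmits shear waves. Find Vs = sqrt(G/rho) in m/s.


Convert G to Pa: G = 29e9 Pa
Compute G/rho = 29e9 / 2537 = 11430823.8076
Vs = sqrt(11430823.8076) = 3380.95 m/s

3380.95


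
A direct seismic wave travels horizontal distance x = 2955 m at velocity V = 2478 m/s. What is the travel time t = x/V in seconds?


t = x / V
= 2955 / 2478
= 1.1925 s

1.1925


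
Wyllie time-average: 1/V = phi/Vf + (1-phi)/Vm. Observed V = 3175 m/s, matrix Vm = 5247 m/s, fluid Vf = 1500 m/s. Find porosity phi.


1/V - 1/Vm = 1/3175 - 1/5247 = 0.00012438
1/Vf - 1/Vm = 1/1500 - 1/5247 = 0.00047608
phi = 0.00012438 / 0.00047608 = 0.2612

0.2612


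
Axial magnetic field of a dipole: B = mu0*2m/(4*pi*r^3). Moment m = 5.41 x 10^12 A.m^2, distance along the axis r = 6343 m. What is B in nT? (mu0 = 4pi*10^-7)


m = 5.41 x 10^12 = 5410000000000 A.m^2
2m = 10820000000000 A.m^2
r^3 = 6343^3 = 255202035607
B = (4pi*10^-7) * 10820000000000 / (4*pi * 255202035607) * 1e9
= 13596813.004737 / 3206963360976.45 * 1e9
= 4239.7781 nT

4239.7781


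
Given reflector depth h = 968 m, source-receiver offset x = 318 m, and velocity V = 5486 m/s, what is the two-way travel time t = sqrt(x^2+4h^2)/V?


x^2 + 4h^2 = 318^2 + 4*968^2 = 101124 + 3748096 = 3849220
sqrt(3849220) = 1961.9429
t = 1961.9429 / 5486 = 0.3576 s

0.3576


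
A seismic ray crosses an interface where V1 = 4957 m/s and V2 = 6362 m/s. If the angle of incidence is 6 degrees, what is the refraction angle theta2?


sin(theta1) = sin(6 deg) = 0.104528
sin(theta2) = V2/V1 * sin(theta1) = 6362/4957 * 0.104528 = 0.134156
theta2 = arcsin(0.134156) = 7.7098 degrees

7.7098


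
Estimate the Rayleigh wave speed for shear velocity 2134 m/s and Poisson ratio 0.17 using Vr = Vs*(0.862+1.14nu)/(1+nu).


Numerator factor = 0.862 + 1.14*0.17 = 1.0558
Denominator = 1 + 0.17 = 1.17
Vr = 2134 * 1.0558 / 1.17 = 1925.71 m/s

1925.71


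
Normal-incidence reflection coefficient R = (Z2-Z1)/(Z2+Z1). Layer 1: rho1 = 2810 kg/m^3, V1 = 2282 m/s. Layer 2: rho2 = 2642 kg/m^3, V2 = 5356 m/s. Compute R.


Z1 = 2810 * 2282 = 6412420
Z2 = 2642 * 5356 = 14150552
R = (14150552 - 6412420) / (14150552 + 6412420) = 7738132 / 20562972 = 0.3763

0.3763
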